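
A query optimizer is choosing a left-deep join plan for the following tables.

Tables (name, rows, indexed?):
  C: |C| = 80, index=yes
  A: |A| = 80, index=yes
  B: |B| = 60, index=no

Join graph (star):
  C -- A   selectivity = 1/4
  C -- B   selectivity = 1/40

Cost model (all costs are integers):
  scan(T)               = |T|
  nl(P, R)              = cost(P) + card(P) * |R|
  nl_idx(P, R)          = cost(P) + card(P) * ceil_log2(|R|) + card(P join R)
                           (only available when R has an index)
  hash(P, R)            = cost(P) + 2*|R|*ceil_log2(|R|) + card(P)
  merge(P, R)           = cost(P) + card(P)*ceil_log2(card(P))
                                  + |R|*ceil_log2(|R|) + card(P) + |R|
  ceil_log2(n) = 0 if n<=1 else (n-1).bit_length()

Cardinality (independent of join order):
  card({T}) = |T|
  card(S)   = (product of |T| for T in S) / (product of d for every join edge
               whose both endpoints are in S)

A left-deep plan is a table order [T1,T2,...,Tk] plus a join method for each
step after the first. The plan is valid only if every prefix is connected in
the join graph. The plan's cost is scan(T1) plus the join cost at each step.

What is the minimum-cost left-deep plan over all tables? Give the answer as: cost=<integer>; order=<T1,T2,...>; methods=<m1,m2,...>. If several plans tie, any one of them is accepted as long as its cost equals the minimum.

cost=1840; order=B,C,A; methods=nl_idx,hash

Selinger DP (subsets sized 1..n):
  {C}: scan cost=80, card=80
  {A}: scan cost=80, card=80
  {B}: scan cost=60, card=60
  {AC}: card=1600; try (C,hash)→1280, (A,hash)→1280, (C,merge)→1360, (A,merge)→1360, (C,nl_idx)→2240, (A,nl_idx)→2240 …(+2); best=1280 via (C,hash)
  {BC}: card=120; try (C,nl_idx)→600, (B,hash)→880, (C,merge)→1120, (B,merge)→1140, (C,hash)→1240, (C,nl)→4860 …(+1); best=600 via (C,nl_idx)
  {ABC}: card=2400; try (A,hash)→1840, (A,merge)→2200, (B,hash)→3600, (A,nl_idx)→3840, (A,nl)→10200, (B,merge)→20900 …(+1); best=1840 via (A,hash)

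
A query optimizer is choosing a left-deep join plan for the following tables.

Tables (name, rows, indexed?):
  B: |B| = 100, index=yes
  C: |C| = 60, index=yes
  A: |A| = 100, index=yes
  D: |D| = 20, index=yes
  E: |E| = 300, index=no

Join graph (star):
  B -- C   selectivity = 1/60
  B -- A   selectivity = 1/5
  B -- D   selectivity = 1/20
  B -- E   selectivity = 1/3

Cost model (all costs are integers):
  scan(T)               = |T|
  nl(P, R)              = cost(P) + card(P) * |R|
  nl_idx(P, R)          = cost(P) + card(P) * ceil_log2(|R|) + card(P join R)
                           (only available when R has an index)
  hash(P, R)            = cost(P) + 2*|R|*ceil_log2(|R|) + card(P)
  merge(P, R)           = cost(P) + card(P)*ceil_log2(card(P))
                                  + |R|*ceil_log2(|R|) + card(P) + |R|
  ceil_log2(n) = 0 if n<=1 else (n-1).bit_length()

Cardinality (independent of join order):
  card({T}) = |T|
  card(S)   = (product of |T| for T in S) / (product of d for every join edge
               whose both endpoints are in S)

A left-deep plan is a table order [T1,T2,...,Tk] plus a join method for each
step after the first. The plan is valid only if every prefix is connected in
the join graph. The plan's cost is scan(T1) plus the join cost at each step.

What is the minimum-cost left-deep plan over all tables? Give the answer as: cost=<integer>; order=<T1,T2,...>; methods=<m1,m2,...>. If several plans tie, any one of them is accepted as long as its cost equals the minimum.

cost=9780; order=C,B,D,A,E; methods=nl_idx,hash,hash,hash

Selinger DP (subsets sized 1..n):
  {B}: scan cost=100, card=100
  {C}: scan cost=60, card=60
  {A}: scan cost=100, card=100
  {D}: scan cost=20, card=20
  {E}: scan cost=300, card=300
  {BC}: card=100; try (B,nl_idx)→580, (C,nl_idx)→800, (C,hash)→920, (B,merge)→1280, (C,merge)→1320, (B,hash)→1520 …(+2); best=580 via (B,nl_idx)
  {AB}: card=2000; try (B,hash)→1600, (A,hash)→1600, (B,merge)→1700, (A,merge)→1700, (B,nl_idx)→2800, (A,nl_idx)→2800 …(+2); best=1600 via (B,hash)
  {BD}: card=100; try (B,nl_idx)→260, (D,hash)→400, (D,nl_idx)→700, (B,merge)→940, (D,merge)→1020, (B,hash)→1440 …(+2); best=260 via (B,nl_idx)
  {BE}: card=10000; try (B,hash)→2000, (E,merge)→3900, (B,merge)→4100, (E,hash)→5600, (B,nl_idx)→12400, (E,nl)→30100 …(+1); best=2000 via (B,hash)
  {ABC}: card=2000; try (A,hash)→2080, (A,merge)→2180, (A,nl_idx)→3280, (C,hash)→4320, (A,nl)→10580, (C,nl_idx)→15600 …(+2); best=2080 via (A,hash)
  {BCD}: card=100; try (D,hash)→880, (C,nl_idx)→960, (C,hash)→1080, (D,nl_idx)→1180, (C,merge)→1480, (D,merge)→1500 …(+2); best=880 via (D,hash)
  {BCE}: card=10000; try (E,merge)→4380, (E,hash)→6080, (C,hash)→12720, (E,nl)→30580, (C,nl_idx)→72000, (C,merge)→152420 …(+1); best=4380 via (E,merge)
  {ABD}: card=2000; try (A,hash)→1760, (A,merge)→1860, (A,nl_idx)→2960, (D,hash)→3800, (A,nl)→10260, (D,nl_idx)→13600 …(+2); best=1760 via (A,hash)
  {ABE}: card=200000; try (E,hash)→9000, (A,hash)→13400, (E,merge)→28600, (A,merge)→152800, (A,nl_idx)→272000, (E,nl)→601600 …(+1); best=9000 via (E,hash)
  {BDE}: card=10000; try (E,merge)→4060, (E,hash)→5760, (D,hash)→12200, (E,nl)→30260, (D,nl_idx)→62000, (D,merge)→152120 …(+1); best=4060 via (E,merge)
  {ABCD}: card=2000; try (A,hash)→2380, (A,merge)→2480, (A,nl_idx)→3580, (D,hash)→4280, (C,hash)→4480, (A,nl)→10880 …(+6); best=2380 via (A,hash)
  {ABCE}: card=200000; try (E,hash)→9480, (A,hash)→15780, (E,merge)→29080, (A,merge)→155180, (C,hash)→209720, (A,nl_idx)→274380 …(+5); best=9480 via (E,hash)
  {BCDE}: card=10000; try (E,merge)→4680, (E,hash)→6380, (D,hash)→14580, (C,hash)→14780, (E,nl)→30880, (D,nl_idx)→64380 …(+5); best=4680 via (E,merge)
  {ABDE}: card=200000; try (E,hash)→9160, (A,hash)→15460, (E,merge)→28760, (A,merge)→154860, (D,hash)→209200, (A,nl_idx)→274060 …(+5); best=9160 via (E,hash)
  {ABCDE}: card=200000; try (E,hash)→9780, (A,hash)→16080, (E,merge)→29380, (A,merge)→155480, (D,hash)→209680, (C,hash)→209880 …(+9); best=9780 via (E,hash)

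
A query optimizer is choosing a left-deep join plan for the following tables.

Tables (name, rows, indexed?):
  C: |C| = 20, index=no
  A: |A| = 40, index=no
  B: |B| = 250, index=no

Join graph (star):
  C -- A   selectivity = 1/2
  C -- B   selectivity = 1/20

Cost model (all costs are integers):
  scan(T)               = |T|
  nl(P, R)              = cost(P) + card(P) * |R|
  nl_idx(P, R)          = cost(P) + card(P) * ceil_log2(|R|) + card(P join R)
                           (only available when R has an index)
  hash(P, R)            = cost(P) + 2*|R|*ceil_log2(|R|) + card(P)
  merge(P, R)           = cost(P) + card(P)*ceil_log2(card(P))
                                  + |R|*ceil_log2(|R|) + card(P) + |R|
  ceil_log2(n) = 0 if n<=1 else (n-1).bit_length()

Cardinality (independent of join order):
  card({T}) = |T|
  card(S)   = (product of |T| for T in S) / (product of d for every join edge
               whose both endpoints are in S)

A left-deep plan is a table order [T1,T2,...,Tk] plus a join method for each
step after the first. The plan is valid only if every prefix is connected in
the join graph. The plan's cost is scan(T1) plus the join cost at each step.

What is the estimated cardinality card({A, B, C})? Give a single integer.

Tables in S: A(40), B(250), C(20)
Edges inside S: C-A(d=2), C-B(d=20)
numerator = 40 * 250 * 20 = 200000
denominator = 2 * 20 = 40
card(S) = 200000 / 40 = 5000

5000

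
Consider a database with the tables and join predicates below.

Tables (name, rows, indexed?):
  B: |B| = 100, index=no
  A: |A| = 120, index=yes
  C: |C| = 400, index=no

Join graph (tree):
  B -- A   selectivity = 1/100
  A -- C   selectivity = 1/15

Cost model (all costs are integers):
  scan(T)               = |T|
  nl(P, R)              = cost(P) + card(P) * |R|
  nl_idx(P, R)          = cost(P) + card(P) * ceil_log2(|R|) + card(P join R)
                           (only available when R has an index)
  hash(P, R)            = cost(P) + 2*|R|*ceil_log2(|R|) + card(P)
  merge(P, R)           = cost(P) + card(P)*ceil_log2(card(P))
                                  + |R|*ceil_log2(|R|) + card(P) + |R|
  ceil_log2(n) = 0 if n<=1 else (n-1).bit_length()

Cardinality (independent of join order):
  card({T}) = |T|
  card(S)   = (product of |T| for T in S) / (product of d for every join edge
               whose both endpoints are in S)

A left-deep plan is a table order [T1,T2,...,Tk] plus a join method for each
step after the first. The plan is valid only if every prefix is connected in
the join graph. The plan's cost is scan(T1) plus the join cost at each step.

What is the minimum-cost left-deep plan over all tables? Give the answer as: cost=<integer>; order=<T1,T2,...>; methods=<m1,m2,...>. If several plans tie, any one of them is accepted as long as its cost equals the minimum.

cost=5880; order=B,A,C; methods=nl_idx,merge

Selinger DP (subsets sized 1..n):
  {B}: scan cost=100, card=100
  {A}: scan cost=120, card=120
  {C}: scan cost=400, card=400
  {AB}: card=120; try (A,nl_idx)→920, (B,hash)→1640, (A,merge)→1860, (B,merge)→1880, (A,hash)→1880, (A,nl)→12100 …(+1); best=920 via (A,nl_idx)
  {AC}: card=3200; try (A,hash)→2480, (C,merge)→5080, (A,merge)→5360, (A,nl_idx)→6400, (C,hash)→7440, (C,nl)→48120 …(+1); best=2480 via (A,hash)
  {ABC}: card=3200; try (C,merge)→5880, (B,hash)→7080, (C,hash)→8240, (B,merge)→44880, (C,nl)→48920, (B,nl)→322480; best=5880 via (C,merge)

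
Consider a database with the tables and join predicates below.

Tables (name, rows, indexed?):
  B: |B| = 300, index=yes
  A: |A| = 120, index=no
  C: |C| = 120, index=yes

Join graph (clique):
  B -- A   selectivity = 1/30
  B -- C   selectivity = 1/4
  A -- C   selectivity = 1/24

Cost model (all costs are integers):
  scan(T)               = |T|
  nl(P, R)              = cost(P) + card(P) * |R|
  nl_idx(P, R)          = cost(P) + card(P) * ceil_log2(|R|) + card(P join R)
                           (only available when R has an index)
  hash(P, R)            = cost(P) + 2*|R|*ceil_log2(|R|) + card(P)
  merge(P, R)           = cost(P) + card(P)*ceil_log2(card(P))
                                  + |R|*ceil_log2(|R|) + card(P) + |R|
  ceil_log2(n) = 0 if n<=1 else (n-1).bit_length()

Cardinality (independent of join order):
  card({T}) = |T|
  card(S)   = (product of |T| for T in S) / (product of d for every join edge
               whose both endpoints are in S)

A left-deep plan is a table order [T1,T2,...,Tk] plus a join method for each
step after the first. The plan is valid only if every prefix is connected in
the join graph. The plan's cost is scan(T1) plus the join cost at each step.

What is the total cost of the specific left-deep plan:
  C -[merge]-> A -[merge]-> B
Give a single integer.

step 1: scan C: cost=120, card=120
step 2: join A via merge
    card(P join A) = 120*120/(24) = 600
    cost = 120 + 120*7 + 120*7 + 120 + 120 = 2040
step 3: join B via merge
    card(P join B) = 600*300/(30*4) = 1500
    cost = 2040 + 600*10 + 300*9 + 600 + 300 = 11640

11640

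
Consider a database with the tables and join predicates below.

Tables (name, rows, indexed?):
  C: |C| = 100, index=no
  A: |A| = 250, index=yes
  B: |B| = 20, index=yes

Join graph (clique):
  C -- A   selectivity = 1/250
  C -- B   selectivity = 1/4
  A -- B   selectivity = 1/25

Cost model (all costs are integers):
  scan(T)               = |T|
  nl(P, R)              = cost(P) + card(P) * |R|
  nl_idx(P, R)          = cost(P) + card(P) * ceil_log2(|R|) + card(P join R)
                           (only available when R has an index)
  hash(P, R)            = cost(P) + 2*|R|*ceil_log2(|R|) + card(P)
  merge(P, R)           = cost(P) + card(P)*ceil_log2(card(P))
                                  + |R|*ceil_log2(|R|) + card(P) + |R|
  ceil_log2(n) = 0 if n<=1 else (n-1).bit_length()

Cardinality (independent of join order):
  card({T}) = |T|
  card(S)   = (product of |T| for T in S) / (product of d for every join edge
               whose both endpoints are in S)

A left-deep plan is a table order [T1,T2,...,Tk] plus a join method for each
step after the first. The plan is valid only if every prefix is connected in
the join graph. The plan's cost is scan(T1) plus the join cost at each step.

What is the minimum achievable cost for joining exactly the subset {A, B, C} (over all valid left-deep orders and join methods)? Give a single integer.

Selinger DP over subsets of {A,B,C}:
  {C}: scan cost=100, card=100
  {A}: scan cost=250, card=250
  {B}: scan cost=20, card=20
  {AC}: card=100; try (A,nl_idx)→1000, (C,hash)→1900, (A,merge)→3150, (C,merge)→3300, (A,hash)→4200, (A,nl)→25100 …(+1); best=1000 via (A,nl_idx)
  {BC}: card=500; try (B,hash)→400, (C,merge)→940, (B,merge)→1020, (B,nl_idx)→1100, (C,hash)→1440, (C,nl)→2020 …(+1); best=400 via (B,hash)
  {AB}: card=200; try (A,nl_idx)→380, (B,hash)→700, (B,nl_idx)→1700, (A,merge)→2390, (B,merge)→2620, (A,hash)→4040 …(+2); best=380 via (A,nl_idx)
  {ABC}: card=20; try (B,hash)→1300, (B,nl_idx)→1520, (B,merge)→1920, (C,hash)→1980, (C,merge)→2980, (B,nl)→3000 …(+5); best=1300 via (B,hash)

1300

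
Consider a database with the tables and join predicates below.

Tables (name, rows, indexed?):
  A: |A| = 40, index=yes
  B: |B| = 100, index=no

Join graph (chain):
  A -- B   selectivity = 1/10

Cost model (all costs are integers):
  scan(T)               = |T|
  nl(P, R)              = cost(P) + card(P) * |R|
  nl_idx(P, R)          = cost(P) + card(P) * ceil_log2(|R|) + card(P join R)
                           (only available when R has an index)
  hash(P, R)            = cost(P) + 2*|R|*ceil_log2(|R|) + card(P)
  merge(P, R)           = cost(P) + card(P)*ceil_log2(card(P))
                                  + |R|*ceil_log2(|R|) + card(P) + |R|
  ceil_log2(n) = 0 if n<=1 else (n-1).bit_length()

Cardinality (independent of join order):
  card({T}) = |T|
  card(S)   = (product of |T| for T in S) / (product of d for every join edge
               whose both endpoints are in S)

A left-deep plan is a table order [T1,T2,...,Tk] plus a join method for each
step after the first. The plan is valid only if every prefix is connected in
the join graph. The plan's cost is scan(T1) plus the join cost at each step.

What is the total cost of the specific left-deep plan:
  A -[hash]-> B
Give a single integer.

step 1: scan A: cost=40, card=40
step 2: join B via hash
    card(P join B) = 40*100/(10) = 400
    cost = 40 + 2*100*7 + 40 = 1480

1480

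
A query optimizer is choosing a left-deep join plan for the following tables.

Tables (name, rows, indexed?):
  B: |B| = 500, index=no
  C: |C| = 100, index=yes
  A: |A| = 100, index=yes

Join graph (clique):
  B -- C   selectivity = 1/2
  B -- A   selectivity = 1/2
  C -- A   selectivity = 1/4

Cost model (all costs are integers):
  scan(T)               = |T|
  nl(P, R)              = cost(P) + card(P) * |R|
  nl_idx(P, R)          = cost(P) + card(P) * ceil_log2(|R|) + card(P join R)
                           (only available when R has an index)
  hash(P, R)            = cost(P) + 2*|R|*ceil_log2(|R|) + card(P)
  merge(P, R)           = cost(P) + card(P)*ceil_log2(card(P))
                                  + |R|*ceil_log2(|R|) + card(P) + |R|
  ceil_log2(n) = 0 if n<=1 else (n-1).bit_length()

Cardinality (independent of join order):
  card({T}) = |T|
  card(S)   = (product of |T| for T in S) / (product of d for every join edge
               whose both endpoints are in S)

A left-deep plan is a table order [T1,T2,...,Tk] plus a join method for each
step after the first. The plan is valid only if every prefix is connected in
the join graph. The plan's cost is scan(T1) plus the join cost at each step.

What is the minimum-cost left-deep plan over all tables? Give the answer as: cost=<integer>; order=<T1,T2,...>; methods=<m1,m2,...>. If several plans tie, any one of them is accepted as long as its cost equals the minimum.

cost=13100; order=A,C,B; methods=hash,hash

Selinger DP (subsets sized 1..n):
  {B}: scan cost=500, card=500
  {C}: scan cost=100, card=100
  {A}: scan cost=100, card=100
  {BC}: card=25000; try (C,hash)→2400, (B,merge)→5900, (C,merge)→6300, (B,hash)→9200, (C,nl_idx)→29000, (B,nl)→50100 …(+1); best=2400 via (C,hash)
  {AB}: card=25000; try (A,hash)→2400, (B,merge)→5900, (A,merge)→6300, (B,hash)→9200, (A,nl_idx)→29000, (B,nl)→50100 …(+1); best=2400 via (A,hash)
  {AC}: card=2500; try (C,hash)→1600, (A,hash)→1600, (C,merge)→1700, (A,merge)→1700, (C,nl_idx)→3300, (A,nl_idx)→3300 …(+2); best=1600 via (C,hash)
  {ABC}: card=312500; try (B,hash)→13100, (C,hash)→28800, (A,hash)→28800, (B,merge)→39100, (C,merge)→403200, (A,merge)→403200 …(+5); best=13100 via (B,hash)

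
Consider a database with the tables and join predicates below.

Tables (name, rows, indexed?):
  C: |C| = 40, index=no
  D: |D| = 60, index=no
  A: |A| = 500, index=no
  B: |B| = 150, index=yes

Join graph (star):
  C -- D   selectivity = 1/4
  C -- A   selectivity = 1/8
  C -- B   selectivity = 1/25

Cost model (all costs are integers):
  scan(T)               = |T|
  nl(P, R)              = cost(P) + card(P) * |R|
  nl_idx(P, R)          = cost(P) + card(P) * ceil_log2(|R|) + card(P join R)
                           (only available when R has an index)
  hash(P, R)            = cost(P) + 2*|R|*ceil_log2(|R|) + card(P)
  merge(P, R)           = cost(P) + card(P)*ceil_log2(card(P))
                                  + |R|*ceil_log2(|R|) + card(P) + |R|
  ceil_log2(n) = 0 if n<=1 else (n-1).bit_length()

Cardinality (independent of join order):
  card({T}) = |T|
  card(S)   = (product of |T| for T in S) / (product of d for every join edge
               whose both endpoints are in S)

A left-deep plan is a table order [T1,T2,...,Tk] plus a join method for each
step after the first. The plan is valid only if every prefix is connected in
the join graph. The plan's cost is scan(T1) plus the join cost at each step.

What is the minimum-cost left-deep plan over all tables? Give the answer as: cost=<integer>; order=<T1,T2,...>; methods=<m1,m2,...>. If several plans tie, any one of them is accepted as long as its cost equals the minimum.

Selinger DP (subsets sized 1..n):
  {C}: scan cost=40, card=40
  {D}: scan cost=60, card=60
  {A}: scan cost=500, card=500
  {B}: scan cost=150, card=150
  {CD}: card=600; try (C,hash)→600, (D,merge)→740, (C,merge)→760, (D,hash)→800, (D,nl)→2440, (C,nl)→2460; best=600 via (C,hash)
  {AC}: card=2500; try (C,hash)→1480, (A,merge)→5320, (C,merge)→5780, (A,hash)→9080, (A,nl)→20040, (C,nl)→20500; best=1480 via (C,hash)
  {BC}: card=240; try (B,nl_idx)→600, (C,hash)→780, (B,merge)→1670, (C,merge)→1780, (B,hash)→2480, (B,nl)→6040 …(+1); best=600 via (B,nl_idx)
  {ACD}: card=37500; try (D,hash)→4700, (A,hash)→10200, (A,merge)→12200, (D,merge)→34400, (D,nl)→151480, (A,nl)→300600; best=4700 via (D,hash)
  {BCD}: card=3600; try (D,hash)→1560, (D,merge)→3180, (B,hash)→3600, (B,merge)→8550, (B,nl_idx)→9000, (D,nl)→15000 …(+1); best=1560 via (D,hash)
  {ABC}: card=15000; try (B,hash)→6380, (A,merge)→7760, (A,hash)→9840, (B,merge)→35330, (B,nl_idx)→36480, (A,nl)→120600 …(+1); best=6380 via (B,hash)
  {ABCD}: card=225000; try (A,hash)→14160, (D,hash)→22100, (B,hash)→44600, (A,merge)→53360, (D,merge)→231800, (B,nl_idx)→529700 …(+4); best=14160 via (A,hash)

cost=14160; order=C,B,D,A; methods=nl_idx,hash,hash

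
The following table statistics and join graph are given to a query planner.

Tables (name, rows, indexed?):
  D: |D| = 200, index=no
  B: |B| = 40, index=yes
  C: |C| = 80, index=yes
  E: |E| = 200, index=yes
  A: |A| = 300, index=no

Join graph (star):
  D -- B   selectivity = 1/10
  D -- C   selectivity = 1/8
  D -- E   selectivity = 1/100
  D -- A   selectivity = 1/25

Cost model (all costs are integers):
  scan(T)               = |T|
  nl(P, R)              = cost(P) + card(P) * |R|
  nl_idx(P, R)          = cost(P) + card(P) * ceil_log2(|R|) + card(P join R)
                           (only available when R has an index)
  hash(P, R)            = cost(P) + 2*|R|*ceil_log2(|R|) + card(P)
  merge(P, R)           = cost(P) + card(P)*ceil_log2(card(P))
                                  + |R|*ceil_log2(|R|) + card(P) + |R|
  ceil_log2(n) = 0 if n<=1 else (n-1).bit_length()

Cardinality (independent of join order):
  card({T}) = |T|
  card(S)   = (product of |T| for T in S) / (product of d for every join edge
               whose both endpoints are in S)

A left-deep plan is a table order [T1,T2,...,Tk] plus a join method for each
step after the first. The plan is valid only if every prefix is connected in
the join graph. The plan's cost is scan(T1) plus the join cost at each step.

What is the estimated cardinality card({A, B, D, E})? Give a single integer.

19200

Tables in S: A(300), B(40), D(200), E(200)
Edges inside S: D-B(d=10), D-E(d=100), D-A(d=25)
numerator = 300 * 40 * 200 * 200 = 480000000
denominator = 10 * 100 * 25 = 25000
card(S) = 480000000 / 25000 = 19200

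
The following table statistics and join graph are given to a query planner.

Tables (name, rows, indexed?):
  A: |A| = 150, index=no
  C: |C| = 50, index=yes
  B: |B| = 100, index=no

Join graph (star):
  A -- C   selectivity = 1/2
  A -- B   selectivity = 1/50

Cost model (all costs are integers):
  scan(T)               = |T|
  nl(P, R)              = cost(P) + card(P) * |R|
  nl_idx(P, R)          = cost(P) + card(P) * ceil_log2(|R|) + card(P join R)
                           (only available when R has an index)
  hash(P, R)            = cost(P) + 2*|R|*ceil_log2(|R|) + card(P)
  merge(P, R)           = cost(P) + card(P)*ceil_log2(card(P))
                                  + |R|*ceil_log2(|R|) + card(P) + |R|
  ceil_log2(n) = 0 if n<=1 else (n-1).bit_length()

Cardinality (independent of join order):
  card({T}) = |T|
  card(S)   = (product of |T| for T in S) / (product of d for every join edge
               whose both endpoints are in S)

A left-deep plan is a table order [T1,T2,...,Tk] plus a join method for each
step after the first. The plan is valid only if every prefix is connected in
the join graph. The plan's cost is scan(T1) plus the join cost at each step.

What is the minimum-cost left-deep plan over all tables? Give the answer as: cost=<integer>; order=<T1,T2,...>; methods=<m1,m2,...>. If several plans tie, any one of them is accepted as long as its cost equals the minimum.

cost=2600; order=A,B,C; methods=hash,hash

Selinger DP (subsets sized 1..n):
  {A}: scan cost=150, card=150
  {C}: scan cost=50, card=50
  {B}: scan cost=100, card=100
  {AC}: card=3750; try (C,hash)→900, (A,merge)→1750, (C,merge)→1850, (A,hash)→2500, (C,nl_idx)→4800, (A,nl)→7550 …(+1); best=900 via (C,hash)
  {AB}: card=300; try (B,hash)→1700, (A,merge)→2250, (B,merge)→2300, (A,hash)→2600, (A,nl)→15100, (B,nl)→15150; best=1700 via (B,hash)
  {ABC}: card=7500; try (C,hash)→2600, (C,merge)→5050, (B,hash)→6050, (C,nl_idx)→11000, (C,nl)→16700, (B,merge)→50450 …(+1); best=2600 via (C,hash)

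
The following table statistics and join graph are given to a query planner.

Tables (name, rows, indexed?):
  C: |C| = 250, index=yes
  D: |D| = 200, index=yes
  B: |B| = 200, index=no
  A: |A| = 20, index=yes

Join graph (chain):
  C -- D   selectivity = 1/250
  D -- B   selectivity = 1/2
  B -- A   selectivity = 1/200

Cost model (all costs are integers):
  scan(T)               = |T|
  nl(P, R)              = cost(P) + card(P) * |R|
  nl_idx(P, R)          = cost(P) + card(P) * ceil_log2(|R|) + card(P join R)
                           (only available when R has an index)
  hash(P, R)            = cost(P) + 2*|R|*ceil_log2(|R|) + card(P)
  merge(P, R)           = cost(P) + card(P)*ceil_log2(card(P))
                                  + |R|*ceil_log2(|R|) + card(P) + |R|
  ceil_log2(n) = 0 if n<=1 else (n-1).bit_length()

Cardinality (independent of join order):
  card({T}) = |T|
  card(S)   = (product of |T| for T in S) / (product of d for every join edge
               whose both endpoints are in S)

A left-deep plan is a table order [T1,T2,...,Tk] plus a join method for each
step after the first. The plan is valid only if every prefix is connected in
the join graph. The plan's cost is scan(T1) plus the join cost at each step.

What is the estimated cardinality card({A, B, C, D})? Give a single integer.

Tables in S: A(20), B(200), C(250), D(200)
Edges inside S: C-D(d=250), D-B(d=2), B-A(d=200)
numerator = 20 * 200 * 250 * 200 = 200000000
denominator = 250 * 2 * 200 = 100000
card(S) = 200000000 / 100000 = 2000

2000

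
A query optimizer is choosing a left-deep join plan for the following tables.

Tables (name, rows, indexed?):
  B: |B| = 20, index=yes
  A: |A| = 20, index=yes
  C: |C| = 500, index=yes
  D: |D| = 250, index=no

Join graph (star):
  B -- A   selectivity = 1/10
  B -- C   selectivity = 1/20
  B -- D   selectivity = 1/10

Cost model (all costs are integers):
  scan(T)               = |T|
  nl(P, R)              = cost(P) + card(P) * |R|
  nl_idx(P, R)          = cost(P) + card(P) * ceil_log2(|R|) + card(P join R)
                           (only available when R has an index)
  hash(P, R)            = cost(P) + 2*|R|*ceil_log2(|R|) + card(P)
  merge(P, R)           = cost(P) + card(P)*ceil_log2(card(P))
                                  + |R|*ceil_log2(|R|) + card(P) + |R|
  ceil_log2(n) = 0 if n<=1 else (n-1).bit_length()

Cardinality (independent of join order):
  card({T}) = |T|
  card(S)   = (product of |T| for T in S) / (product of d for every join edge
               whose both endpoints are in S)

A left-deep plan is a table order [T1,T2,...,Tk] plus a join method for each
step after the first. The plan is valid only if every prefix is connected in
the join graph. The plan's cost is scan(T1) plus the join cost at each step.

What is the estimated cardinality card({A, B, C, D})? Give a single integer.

Tables in S: A(20), B(20), C(500), D(250)
Edges inside S: B-A(d=10), B-C(d=20), B-D(d=10)
numerator = 20 * 20 * 500 * 250 = 50000000
denominator = 10 * 20 * 10 = 2000
card(S) = 50000000 / 2000 = 25000

25000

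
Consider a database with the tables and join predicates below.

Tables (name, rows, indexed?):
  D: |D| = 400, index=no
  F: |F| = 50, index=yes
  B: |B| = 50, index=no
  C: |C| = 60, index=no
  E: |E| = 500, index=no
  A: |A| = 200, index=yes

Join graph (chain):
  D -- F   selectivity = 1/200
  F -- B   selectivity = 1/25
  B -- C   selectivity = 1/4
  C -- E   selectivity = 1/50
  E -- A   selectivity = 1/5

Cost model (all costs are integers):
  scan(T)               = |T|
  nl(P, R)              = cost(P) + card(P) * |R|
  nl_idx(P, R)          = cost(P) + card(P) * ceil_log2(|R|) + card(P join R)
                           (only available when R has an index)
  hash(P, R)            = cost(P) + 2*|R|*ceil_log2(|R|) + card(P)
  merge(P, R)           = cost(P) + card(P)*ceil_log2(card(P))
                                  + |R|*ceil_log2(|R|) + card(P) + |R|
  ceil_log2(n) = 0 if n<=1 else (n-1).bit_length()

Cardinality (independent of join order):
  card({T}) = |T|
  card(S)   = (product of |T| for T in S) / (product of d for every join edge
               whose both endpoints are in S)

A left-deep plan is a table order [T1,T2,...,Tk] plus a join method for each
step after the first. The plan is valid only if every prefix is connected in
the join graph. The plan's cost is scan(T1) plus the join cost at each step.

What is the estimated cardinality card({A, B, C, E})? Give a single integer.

300000

Tables in S: A(200), B(50), C(60), E(500)
Edges inside S: B-C(d=4), C-E(d=50), E-A(d=5)
numerator = 200 * 50 * 60 * 500 = 300000000
denominator = 4 * 50 * 5 = 1000
card(S) = 300000000 / 1000 = 300000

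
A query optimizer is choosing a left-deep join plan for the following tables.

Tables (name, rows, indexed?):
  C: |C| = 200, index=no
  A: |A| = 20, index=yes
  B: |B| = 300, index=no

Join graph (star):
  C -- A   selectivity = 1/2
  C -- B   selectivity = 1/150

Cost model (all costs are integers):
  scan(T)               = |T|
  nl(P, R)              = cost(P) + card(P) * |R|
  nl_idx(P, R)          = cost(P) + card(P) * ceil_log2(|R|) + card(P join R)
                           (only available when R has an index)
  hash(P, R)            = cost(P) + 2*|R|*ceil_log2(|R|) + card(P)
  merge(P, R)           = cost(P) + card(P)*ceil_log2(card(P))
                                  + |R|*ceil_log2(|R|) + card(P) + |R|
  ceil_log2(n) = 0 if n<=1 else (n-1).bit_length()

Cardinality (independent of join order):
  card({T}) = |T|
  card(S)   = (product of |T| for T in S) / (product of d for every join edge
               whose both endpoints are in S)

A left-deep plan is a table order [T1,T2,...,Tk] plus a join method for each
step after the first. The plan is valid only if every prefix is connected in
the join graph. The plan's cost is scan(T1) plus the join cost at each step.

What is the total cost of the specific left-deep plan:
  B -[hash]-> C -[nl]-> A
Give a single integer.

step 1: scan B: cost=300, card=300
step 2: join C via hash
    card(P join C) = 300*200/(150) = 400
    cost = 300 + 2*200*8 + 300 = 3800
step 3: join A via nl
    card(P join A) = 400*20/(2) = 4000
    cost = 3800 + 400*20 = 11800

11800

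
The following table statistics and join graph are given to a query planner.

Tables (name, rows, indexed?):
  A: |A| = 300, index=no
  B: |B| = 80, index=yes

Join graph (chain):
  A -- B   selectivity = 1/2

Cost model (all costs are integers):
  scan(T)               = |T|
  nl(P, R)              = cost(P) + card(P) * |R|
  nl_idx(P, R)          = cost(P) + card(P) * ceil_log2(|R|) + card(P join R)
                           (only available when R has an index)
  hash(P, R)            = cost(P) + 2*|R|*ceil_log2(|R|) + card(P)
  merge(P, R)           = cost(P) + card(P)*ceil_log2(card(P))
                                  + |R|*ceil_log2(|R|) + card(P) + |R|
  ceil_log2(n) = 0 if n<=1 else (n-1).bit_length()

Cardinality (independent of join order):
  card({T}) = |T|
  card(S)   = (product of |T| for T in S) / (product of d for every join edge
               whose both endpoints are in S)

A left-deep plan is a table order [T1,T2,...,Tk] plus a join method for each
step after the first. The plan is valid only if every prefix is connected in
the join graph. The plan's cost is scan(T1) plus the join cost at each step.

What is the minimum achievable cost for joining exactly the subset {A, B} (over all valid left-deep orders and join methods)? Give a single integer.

1720

Selinger DP over subsets of {A,B}:
  {A}: scan cost=300, card=300
  {B}: scan cost=80, card=80
  {AB}: card=12000; try (B,hash)→1720, (A,merge)→3720, (B,merge)→3940, (A,hash)→5560, (B,nl_idx)→14400, (A,nl)→24080 …(+1); best=1720 via (B,hash)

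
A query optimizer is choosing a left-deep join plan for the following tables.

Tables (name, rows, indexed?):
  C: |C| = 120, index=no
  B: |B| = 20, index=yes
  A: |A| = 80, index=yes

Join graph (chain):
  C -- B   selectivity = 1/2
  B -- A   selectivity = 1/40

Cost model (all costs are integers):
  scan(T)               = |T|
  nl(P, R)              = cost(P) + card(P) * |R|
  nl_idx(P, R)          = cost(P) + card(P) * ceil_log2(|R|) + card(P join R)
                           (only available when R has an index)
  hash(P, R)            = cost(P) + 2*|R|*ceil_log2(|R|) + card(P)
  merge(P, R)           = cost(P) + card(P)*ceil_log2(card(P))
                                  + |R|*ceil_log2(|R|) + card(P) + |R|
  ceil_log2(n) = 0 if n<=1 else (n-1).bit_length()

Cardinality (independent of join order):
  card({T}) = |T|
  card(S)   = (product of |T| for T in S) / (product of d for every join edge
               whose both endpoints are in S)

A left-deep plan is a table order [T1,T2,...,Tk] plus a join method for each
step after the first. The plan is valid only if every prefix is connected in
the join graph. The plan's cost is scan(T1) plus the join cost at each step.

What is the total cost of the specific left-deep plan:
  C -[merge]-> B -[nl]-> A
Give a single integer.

97200

step 1: scan C: cost=120, card=120
step 2: join B via merge
    card(P join B) = 120*20/(2) = 1200
    cost = 120 + 120*7 + 20*5 + 120 + 20 = 1200
step 3: join A via nl
    card(P join A) = 1200*80/(40) = 2400
    cost = 1200 + 1200*80 = 97200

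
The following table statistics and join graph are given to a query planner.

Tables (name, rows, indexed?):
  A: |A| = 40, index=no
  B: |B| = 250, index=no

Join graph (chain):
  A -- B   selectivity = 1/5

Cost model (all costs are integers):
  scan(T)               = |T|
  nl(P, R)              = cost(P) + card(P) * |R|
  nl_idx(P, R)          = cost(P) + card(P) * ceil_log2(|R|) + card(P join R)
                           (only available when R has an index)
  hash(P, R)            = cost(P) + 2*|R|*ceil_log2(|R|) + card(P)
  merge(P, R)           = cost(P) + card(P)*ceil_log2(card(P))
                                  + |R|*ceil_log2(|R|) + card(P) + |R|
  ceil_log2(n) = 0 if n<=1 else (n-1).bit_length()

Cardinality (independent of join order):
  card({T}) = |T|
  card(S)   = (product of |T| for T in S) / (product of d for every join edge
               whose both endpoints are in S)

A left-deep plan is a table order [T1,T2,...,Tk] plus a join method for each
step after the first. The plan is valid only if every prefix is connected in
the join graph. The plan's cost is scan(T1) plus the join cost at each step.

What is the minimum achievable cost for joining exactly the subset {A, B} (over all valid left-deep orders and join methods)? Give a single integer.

980

Selinger DP over subsets of {A,B}:
  {A}: scan cost=40, card=40
  {B}: scan cost=250, card=250
  {AB}: card=2000; try (A,hash)→980, (B,merge)→2570, (A,merge)→2780, (B,hash)→4080, (B,nl)→10040, (A,nl)→10250; best=980 via (A,hash)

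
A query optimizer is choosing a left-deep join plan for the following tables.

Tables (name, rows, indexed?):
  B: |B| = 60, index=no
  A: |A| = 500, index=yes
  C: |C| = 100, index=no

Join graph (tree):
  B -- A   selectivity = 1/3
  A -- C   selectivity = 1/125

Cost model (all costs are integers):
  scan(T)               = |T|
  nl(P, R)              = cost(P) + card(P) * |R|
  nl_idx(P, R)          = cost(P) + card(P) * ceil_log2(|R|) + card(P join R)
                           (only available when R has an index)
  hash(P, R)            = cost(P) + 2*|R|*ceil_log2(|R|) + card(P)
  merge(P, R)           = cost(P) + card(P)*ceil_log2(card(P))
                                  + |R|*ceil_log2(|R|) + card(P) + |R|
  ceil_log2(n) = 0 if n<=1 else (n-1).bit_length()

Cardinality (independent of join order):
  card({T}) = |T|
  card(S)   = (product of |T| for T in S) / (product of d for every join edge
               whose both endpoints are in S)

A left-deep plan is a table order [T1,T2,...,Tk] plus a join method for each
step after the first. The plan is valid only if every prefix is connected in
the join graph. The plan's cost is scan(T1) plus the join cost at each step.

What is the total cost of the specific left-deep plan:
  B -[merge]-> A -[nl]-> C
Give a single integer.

step 1: scan B: cost=60, card=60
step 2: join A via merge
    card(P join A) = 60*500/(3) = 10000
    cost = 60 + 60*6 + 500*9 + 60 + 500 = 5480
step 3: join C via nl
    card(P join C) = 10000*100/(125) = 8000
    cost = 5480 + 10000*100 = 1005480

1005480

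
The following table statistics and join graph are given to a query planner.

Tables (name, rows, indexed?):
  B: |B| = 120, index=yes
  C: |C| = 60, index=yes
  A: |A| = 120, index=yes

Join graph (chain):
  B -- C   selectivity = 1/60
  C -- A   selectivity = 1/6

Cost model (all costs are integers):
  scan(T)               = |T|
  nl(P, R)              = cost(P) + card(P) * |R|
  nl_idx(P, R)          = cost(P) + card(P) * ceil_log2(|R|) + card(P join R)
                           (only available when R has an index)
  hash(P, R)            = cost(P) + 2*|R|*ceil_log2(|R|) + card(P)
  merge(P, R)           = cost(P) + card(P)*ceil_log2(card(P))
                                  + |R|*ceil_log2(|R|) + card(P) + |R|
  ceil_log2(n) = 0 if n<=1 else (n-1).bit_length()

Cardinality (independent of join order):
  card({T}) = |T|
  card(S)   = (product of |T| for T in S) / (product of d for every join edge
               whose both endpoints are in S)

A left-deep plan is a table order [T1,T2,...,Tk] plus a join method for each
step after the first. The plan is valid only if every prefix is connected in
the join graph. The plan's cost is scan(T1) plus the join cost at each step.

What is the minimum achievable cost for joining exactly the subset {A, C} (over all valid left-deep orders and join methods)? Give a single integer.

960

Selinger DP over subsets of {A,C}:
  {C}: scan cost=60, card=60
  {A}: scan cost=120, card=120
  {AC}: card=1200; try (C,hash)→960, (A,merge)→1440, (C,merge)→1500, (A,nl_idx)→1680, (A,hash)→1800, (C,nl_idx)→2040 …(+2); best=960 via (C,hash)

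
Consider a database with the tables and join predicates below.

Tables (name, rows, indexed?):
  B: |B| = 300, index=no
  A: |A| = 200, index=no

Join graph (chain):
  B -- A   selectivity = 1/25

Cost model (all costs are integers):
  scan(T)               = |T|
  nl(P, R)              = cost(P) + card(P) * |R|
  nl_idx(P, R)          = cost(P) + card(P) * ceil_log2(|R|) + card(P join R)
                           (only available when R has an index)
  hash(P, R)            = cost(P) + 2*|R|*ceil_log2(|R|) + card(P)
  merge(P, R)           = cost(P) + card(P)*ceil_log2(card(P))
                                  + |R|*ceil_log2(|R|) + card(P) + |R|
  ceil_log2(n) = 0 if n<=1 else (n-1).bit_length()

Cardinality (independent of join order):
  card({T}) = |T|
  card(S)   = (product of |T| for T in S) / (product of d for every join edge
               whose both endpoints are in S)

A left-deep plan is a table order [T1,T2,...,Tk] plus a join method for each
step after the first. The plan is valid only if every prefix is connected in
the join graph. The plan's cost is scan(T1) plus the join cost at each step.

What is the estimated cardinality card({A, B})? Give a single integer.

2400

Tables in S: A(200), B(300)
Edges inside S: B-A(d=25)
numerator = 200 * 300 = 60000
denominator = 25 = 25
card(S) = 60000 / 25 = 2400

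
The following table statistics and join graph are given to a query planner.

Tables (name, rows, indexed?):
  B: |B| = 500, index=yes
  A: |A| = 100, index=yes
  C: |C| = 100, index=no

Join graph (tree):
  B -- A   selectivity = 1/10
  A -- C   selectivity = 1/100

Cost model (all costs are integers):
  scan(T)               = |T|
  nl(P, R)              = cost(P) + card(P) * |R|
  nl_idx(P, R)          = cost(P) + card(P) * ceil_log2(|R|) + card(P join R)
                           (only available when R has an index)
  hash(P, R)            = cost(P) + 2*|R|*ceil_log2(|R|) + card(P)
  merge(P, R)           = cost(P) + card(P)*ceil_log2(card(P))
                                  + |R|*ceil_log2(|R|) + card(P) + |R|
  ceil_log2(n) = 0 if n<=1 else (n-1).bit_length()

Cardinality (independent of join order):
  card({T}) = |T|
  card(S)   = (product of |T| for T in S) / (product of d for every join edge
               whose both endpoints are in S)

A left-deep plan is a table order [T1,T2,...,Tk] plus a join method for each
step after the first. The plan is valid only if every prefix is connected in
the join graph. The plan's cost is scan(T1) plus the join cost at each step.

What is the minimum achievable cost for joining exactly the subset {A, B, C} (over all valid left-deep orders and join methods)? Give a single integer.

Selinger DP over subsets of {A,B,C}:
  {B}: scan cost=500, card=500
  {A}: scan cost=100, card=100
  {C}: scan cost=100, card=100
  {AB}: card=5000; try (A,hash)→2400, (B,merge)→5900, (B,nl_idx)→6000, (A,merge)→6300, (A,nl_idx)→9000, (B,hash)→9200 …(+2); best=2400 via (A,hash)
  {AC}: card=100; try (A,nl_idx)→900, (C,hash)→1600, (A,hash)→1600, (C,merge)→1700, (A,merge)→1700, (C,nl)→10100 …(+1); best=900 via (A,nl_idx)
  {ABC}: card=5000; try (B,merge)→6700, (B,nl_idx)→6800, (C,hash)→8800, (B,hash)→10000, (B,nl)→50900, (C,merge)→73200 …(+1); best=6700 via (B,merge)

6700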